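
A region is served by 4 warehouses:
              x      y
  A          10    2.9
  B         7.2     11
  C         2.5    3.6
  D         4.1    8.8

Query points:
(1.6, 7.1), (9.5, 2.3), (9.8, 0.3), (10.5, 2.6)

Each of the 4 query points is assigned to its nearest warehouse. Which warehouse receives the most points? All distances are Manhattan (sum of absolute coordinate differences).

A

(1.6, 7.1) — d to each: A:12.6, B:9.5, C:4.4, D:4.2 → nearest is D
(9.5, 2.3) — d to each: A:1.1, B:11, C:8.3, D:11.9 → nearest is A
(9.8, 0.3) — d to each: A:2.8, B:13.3, C:10.6, D:14.2 → nearest is A
(10.5, 2.6) — d to each: A:0.8, B:11.7, C:9, D:12.6 → nearest is A
Tally — A:3, D:1. A captures the most (3).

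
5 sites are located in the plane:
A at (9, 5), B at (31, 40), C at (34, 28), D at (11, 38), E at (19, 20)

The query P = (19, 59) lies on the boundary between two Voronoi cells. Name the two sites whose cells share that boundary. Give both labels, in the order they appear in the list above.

B and D

Squared distances from P to each site:
|PA|² = (19−9)² + (59−5)² = 100 + 2916 = 3016
|PB|² = (19−31)² + (59−40)² = 144 + 361 = 505
|PC|² = (19−34)² + (59−28)² = 225 + 961 = 1186
|PD|² = (19−11)² + (59−38)² = 64 + 441 = 505
|PE|² = (19−19)² + (59−20)² = 0 + 1521 = 1521
P is equidistant from B and D (both at squared distance 505), and every other site is strictly farther — so P lies on the B–D Voronoi edge.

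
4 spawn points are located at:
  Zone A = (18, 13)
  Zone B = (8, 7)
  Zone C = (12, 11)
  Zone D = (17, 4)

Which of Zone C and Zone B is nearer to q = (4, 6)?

Compare squared distances:
d²(q, Zone C) = (4−12)² + (6−11)² = 64 + 25 = 89
d²(q, Zone B) = (4−8)² + (6−7)² = 16 + 1 = 17
89 > 17, so Zone B is closer.

Zone B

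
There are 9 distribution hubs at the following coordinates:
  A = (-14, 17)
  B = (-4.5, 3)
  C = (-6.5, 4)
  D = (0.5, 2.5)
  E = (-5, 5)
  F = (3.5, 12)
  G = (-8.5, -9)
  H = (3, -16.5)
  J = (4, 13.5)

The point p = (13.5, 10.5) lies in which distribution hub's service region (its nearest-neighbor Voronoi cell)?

J

Compare squared distances (the ordering matches that of the actual distances):
|pA|² = 756.25 + 42.25 = 798.5
|pB|² = 324 + 56.25 = 380.25
|pC|² = 400 + 42.25 = 442.25
|pD|² = 169 + 64 = 233
|pE|² = 342.25 + 30.25 = 372.5
|pF|² = 100 + 2.25 = 102.25
|pG|² = 484 + 380.25 = 864.25
|pH|² = 110.25 + 729 = 839.25
|pJ|² = 90.25 + 9 = 99.25
J is nearest.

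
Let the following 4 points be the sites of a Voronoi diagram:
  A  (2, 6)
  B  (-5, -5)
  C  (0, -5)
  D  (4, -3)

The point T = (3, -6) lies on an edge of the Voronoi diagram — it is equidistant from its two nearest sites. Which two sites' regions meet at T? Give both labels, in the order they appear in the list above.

Squared distances from T to each site:
|TA|² = (3−2)² + (-6−6)² = 1 + 144 = 145
|TB|² = (3−(-5))² + (-6−(-5))² = 64 + 1 = 65
|TC|² = (3−0)² + (-6−(-5))² = 9 + 1 = 10
|TD|² = (3−4)² + (-6−(-3))² = 1 + 9 = 10
T is equidistant from C and D (both at squared distance 10), and every other site is strictly farther — so T lies on the C–D Voronoi edge.

C and D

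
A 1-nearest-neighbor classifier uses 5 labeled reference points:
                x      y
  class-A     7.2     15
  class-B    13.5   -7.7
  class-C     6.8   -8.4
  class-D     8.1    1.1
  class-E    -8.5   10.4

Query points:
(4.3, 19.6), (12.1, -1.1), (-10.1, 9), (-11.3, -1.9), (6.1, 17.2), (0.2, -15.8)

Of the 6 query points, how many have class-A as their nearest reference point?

2

(4.3, 19.6) — d² to each: class-A:29.57, class-B:829.93, class-C:790.25, class-D:356.69, class-E:248.48 → nearest is class-A
(12.1, -1.1) — d² to each: class-A:283.22, class-B:45.52, class-C:81.38, class-D:20.84, class-E:556.61 → nearest is class-D
(-10.1, 9) — d² to each: class-A:335.29, class-B:835.85, class-C:588.37, class-D:393.65, class-E:4.52 → nearest is class-E
(-11.3, -1.9) — d² to each: class-A:627.86, class-B:648.68, class-C:369.86, class-D:385.36, class-E:159.13 → nearest is class-E
(6.1, 17.2) — d² to each: class-A:6.05, class-B:674.77, class-C:655.85, class-D:263.21, class-E:259.4 → nearest is class-A
(0.2, -15.8) — d² to each: class-A:997.64, class-B:242.5, class-C:98.32, class-D:348.02, class-E:762.13 → nearest is class-C
2 of the 6 points have class-A as nearest.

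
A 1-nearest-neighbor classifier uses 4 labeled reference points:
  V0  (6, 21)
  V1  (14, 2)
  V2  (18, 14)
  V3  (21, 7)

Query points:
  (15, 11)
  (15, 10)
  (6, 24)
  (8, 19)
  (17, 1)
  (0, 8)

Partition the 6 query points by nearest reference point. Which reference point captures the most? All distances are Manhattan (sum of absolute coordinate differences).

V0

(15, 11) — d to each: V0:19, V1:10, V2:6, V3:10 → nearest is V2
(15, 10) — d to each: V0:20, V1:9, V2:7, V3:9 → nearest is V2
(6, 24) — d to each: V0:3, V1:30, V2:22, V3:32 → nearest is V0
(8, 19) — d to each: V0:4, V1:23, V2:15, V3:25 → nearest is V0
(17, 1) — d to each: V0:31, V1:4, V2:14, V3:10 → nearest is V1
(0, 8) — d to each: V0:19, V1:20, V2:24, V3:22 → nearest is V0
Tally — V0:3, V1:1, V2:2. V0 captures the most (3).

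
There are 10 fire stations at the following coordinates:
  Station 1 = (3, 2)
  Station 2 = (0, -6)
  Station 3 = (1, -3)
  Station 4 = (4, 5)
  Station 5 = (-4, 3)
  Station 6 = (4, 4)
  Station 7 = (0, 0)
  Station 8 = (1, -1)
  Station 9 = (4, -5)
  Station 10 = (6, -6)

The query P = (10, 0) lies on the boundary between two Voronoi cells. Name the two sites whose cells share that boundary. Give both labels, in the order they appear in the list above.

Squared distances from P to each site:
d²(P, Station 1) = (10−3)² + (0−2)² = 49 + 4 = 53
d²(P, Station 2) = (10−0)² + (0−(-6))² = 100 + 36 = 136
d²(P, Station 3) = (10−1)² + (0−(-3))² = 81 + 9 = 90
d²(P, Station 4) = (10−4)² + (0−5)² = 36 + 25 = 61
d²(P, Station 5) = (10−(-4))² + (0−3)² = 196 + 9 = 205
d²(P, Station 6) = (10−4)² + (0−4)² = 36 + 16 = 52
d²(P, Station 7) = (10−0)² + (0−0)² = 100 + 0 = 100
d²(P, Station 8) = (10−1)² + (0−(-1))² = 81 + 1 = 82
d²(P, Station 9) = (10−4)² + (0−(-5))² = 36 + 25 = 61
d²(P, Station 10) = (10−6)² + (0−(-6))² = 16 + 36 = 52
P is equidistant from Station 6 and Station 10 (both at squared distance 52), and every other site is strictly farther — so P lies on the Station 6–Station 10 Voronoi edge.

Station 6 and Station 10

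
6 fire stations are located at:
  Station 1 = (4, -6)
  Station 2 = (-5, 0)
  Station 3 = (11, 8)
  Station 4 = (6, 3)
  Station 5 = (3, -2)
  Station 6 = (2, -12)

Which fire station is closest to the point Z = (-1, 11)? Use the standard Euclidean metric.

Station 4

Squared Euclidean distances:
d²(Z, Station 1) = (-1−4)² + (11−(-6))² = 25 + 289 = 314
d²(Z, Station 2) = (-1−(-5))² + (11−0)² = 16 + 121 = 137
d²(Z, Station 3) = (-1−11)² + (11−8)² = 144 + 9 = 153
d²(Z, Station 4) = (-1−6)² + (11−3)² = 49 + 64 = 113
d²(Z, Station 5) = (-1−3)² + (11−(-2))² = 16 + 169 = 185
d²(Z, Station 6) = (-1−2)² + (11−(-12))² = 9 + 529 = 538
Minimum is at Station 4.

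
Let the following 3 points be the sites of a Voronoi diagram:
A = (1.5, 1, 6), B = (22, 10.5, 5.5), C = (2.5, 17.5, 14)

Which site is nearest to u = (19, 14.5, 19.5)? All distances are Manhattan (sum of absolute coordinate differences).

d(u,A) = |19−1.5| + |14.5−1| + |19.5−6| = 17.5 + 13.5 + 13.5 = 44.5
d(u,B) = |19−22| + |14.5−10.5| + |19.5−5.5| = 3 + 4 + 14 = 21
d(u,C) = |19−2.5| + |14.5−17.5| + |19.5−14| = 16.5 + 3 + 5.5 = 25
Minimum is at B.

B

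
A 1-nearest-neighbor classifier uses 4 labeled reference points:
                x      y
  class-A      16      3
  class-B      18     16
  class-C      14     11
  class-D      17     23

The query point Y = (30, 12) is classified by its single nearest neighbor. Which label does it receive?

class-B

Since √ is increasing, it suffices to compare squared distances:
d²(Y, class-A) = 196 + 81 = 277
d²(Y, class-B) = 144 + 16 = 160
d²(Y, class-C) = 256 + 1 = 257
d²(Y, class-D) = 169 + 121 = 290
class-B is nearest.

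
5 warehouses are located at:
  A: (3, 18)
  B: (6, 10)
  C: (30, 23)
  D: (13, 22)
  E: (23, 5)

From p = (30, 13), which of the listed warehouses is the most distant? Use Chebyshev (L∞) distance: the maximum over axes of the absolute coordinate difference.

d(p,A) = max(27, 5) = 27
d(p,B) = max(24, 3) = 24
d(p,C) = max(0, 10) = 10
d(p,D) = max(17, 9) = 17
d(p,E) = max(7, 8) = 8
The largest is to A.

A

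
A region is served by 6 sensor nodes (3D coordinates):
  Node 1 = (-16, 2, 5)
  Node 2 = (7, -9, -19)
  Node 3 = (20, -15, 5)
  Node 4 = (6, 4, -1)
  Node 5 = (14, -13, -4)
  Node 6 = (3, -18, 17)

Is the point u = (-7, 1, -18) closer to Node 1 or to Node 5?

Node 1

Compare squared distances:
d²(u, Node 1) = (-7−(-16))² + (1−2)² + (-18−5)² = 81 + 1 + 529 = 611
d²(u, Node 5) = (-7−14)² + (1−(-13))² + (-18−(-4))² = 441 + 196 + 196 = 833
611 < 833, so Node 1 is closer.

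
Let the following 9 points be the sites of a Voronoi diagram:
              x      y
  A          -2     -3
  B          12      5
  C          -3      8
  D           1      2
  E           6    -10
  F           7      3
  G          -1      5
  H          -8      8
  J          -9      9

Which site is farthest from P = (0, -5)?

Since √ is increasing, it suffices to compare squared distances:
|PA|² = 4 + 4 = 8
|PB|² = 144 + 100 = 244
|PC|² = 9 + 169 = 178
|PD|² = 1 + 49 = 50
|PE|² = 36 + 25 = 61
|PF|² = 49 + 64 = 113
|PG|² = 1 + 100 = 101
|PH|² = 64 + 169 = 233
|PJ|² = 81 + 196 = 277
The largest is to J.

J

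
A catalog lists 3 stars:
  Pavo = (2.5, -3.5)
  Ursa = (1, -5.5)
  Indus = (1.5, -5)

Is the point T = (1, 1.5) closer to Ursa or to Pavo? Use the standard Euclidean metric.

Pavo

Compare squared distances:
d²(T, Ursa) = (1−1)² + (1.5−(-5.5))² = 0 + 49 = 49
d²(T, Pavo) = (1−2.5)² + (1.5−(-3.5))² = 2.25 + 25 = 27.25
49 > 27.25, so Pavo is closer.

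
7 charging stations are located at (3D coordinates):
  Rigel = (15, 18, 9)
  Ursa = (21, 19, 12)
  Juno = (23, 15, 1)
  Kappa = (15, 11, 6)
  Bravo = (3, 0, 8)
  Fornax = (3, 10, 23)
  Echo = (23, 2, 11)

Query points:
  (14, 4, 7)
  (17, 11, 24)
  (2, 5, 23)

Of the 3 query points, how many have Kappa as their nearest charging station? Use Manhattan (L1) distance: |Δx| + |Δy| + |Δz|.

(14, 4, 7) — d to each: Rigel:17, Ursa:27, Juno:26, Kappa:9, Bravo:16, Fornax:33, Echo:15 → nearest is Kappa
(17, 11, 24) — d to each: Rigel:24, Ursa:24, Juno:33, Kappa:20, Bravo:41, Fornax:16, Echo:28 → nearest is Fornax
(2, 5, 23) — d to each: Rigel:40, Ursa:44, Juno:53, Kappa:36, Bravo:21, Fornax:6, Echo:36 → nearest is Fornax
1 of the 3 points has Kappa as nearest.

1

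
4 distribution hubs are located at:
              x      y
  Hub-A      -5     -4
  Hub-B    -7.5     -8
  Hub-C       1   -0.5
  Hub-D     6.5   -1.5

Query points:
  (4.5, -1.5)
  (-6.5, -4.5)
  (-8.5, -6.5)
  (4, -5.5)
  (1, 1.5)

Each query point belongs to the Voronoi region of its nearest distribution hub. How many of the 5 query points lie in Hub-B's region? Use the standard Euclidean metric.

1

(4.5, -1.5) — d² to each: Hub-A:96.5, Hub-B:186.25, Hub-C:13.25, Hub-D:4 → nearest is Hub-D
(-6.5, -4.5) — d² to each: Hub-A:2.5, Hub-B:13.25, Hub-C:72.25, Hub-D:178 → nearest is Hub-A
(-8.5, -6.5) — d² to each: Hub-A:18.5, Hub-B:3.25, Hub-C:126.25, Hub-D:250 → nearest is Hub-B
(4, -5.5) — d² to each: Hub-A:83.25, Hub-B:138.5, Hub-C:34, Hub-D:22.25 → nearest is Hub-D
(1, 1.5) — d² to each: Hub-A:66.25, Hub-B:162.5, Hub-C:4, Hub-D:39.25 → nearest is Hub-C
1 of the 5 points has Hub-B as nearest.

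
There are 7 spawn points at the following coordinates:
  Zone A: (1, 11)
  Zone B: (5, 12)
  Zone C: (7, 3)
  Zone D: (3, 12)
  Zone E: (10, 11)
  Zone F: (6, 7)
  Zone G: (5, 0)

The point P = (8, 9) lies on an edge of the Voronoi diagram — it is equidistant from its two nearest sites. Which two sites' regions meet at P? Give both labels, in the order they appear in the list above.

Squared distances from P to each site:
d²(P, Zone A) = (8−1)² + (9−11)² = 49 + 4 = 53
d²(P, Zone B) = (8−5)² + (9−12)² = 9 + 9 = 18
d²(P, Zone C) = (8−7)² + (9−3)² = 1 + 36 = 37
d²(P, Zone D) = (8−3)² + (9−12)² = 25 + 9 = 34
d²(P, Zone E) = (8−10)² + (9−11)² = 4 + 4 = 8
d²(P, Zone F) = (8−6)² + (9−7)² = 4 + 4 = 8
d²(P, Zone G) = (8−5)² + (9−0)² = 9 + 81 = 90
P is equidistant from Zone E and Zone F (both at squared distance 8), and every other site is strictly farther — so P lies on the Zone E–Zone F Voronoi edge.

Zone E and Zone F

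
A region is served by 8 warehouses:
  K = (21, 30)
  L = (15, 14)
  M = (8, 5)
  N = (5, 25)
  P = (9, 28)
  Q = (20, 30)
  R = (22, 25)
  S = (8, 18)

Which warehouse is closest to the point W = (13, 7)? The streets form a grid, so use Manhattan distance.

M

d(W,K) = |13−21| + |7−30| = 8 + 23 = 31
d(W,L) = |13−15| + |7−14| = 2 + 7 = 9
d(W,M) = |13−8| + |7−5| = 5 + 2 = 7
d(W,N) = |13−5| + |7−25| = 8 + 18 = 26
d(W,P) = |13−9| + |7−28| = 4 + 21 = 25
d(W,Q) = |13−20| + |7−30| = 7 + 23 = 30
d(W,R) = |13−22| + |7−25| = 9 + 18 = 27
d(W,S) = |13−8| + |7−18| = 5 + 11 = 16
The smallest is to M, so W lies in the Voronoi region of M.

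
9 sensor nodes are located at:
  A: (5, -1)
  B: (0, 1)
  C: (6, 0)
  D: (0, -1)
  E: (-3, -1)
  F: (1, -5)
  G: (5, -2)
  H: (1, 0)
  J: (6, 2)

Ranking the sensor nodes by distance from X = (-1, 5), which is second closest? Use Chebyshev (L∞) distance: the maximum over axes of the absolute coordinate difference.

H

d(X,A) = max(6, 6) = 6
d(X,B) = max(1, 4) = 4
d(X,C) = max(7, 5) = 7
d(X,D) = max(1, 6) = 6
d(X,E) = max(2, 6) = 6
d(X,F) = max(2, 10) = 10
d(X,G) = max(6, 7) = 7
d(X,H) = max(2, 5) = 5
d(X,J) = max(7, 3) = 7
Sorted ascending: B, H, A, … — the second-nearest is H.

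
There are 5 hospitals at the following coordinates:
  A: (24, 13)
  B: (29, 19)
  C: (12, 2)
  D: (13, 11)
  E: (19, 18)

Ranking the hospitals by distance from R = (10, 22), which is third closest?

A

Compare squared distances (the ordering matches that of the actual distances):
|RA|² = (10−24)² + (22−13)² = 196 + 81 = 277
|RB|² = (10−29)² + (22−19)² = 361 + 9 = 370
|RC|² = (10−12)² + (22−2)² = 4 + 400 = 404
|RD|² = (10−13)² + (22−11)² = 9 + 121 = 130
|RE|² = (10−19)² + (22−18)² = 81 + 16 = 97
Sorted ascending: E, D, A, B, … — the third-nearest is A.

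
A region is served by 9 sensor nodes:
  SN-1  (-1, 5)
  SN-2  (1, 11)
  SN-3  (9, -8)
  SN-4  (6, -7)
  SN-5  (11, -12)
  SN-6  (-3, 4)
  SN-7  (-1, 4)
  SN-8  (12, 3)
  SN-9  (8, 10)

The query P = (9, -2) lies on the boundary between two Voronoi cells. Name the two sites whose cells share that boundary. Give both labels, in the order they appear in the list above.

Squared distances from P to each site:
d²(P, SN-1) = (9−(-1))² + (-2−5)² = 100 + 49 = 149
d²(P, SN-2) = (9−1)² + (-2−11)² = 64 + 169 = 233
d²(P, SN-3) = (9−9)² + (-2−(-8))² = 0 + 36 = 36
d²(P, SN-4) = (9−6)² + (-2−(-7))² = 9 + 25 = 34
d²(P, SN-5) = (9−11)² + (-2−(-12))² = 4 + 100 = 104
d²(P, SN-6) = (9−(-3))² + (-2−4)² = 144 + 36 = 180
d²(P, SN-7) = (9−(-1))² + (-2−4)² = 100 + 36 = 136
d²(P, SN-8) = (9−12)² + (-2−3)² = 9 + 25 = 34
d²(P, SN-9) = (9−8)² + (-2−10)² = 1 + 144 = 145
P is equidistant from SN-4 and SN-8 (both at squared distance 34), and every other site is strictly farther — so P lies on the SN-4–SN-8 Voronoi edge.

SN-4 and SN-8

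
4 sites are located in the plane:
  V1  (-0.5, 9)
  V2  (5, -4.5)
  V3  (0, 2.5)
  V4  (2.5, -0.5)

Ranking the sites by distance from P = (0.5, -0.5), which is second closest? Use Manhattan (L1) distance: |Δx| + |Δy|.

d(P,V1) = |0.5−(-0.5)| + |-0.5−9| = 1 + 9.5 = 10.5
d(P,V2) = |0.5−5| + |-0.5−(-4.5)| = 4.5 + 4 = 8.5
d(P,V3) = |0.5−0| + |-0.5−2.5| = 0.5 + 3 = 3.5
d(P,V4) = |0.5−2.5| + |-0.5−(-0.5)| = 2 + 0 = 2
Sorted ascending: V4, V3, V2, … — the second-nearest is V3.

V3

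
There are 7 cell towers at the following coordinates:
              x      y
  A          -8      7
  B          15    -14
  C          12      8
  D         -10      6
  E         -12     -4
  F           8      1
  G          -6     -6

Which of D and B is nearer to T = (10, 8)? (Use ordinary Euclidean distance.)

D

Compare squared distances:
|TD|² = (10−(-10))² + (8−6)² = 400 + 4 = 404
|TB|² = (10−15)² + (8−(-14))² = 25 + 484 = 509
404 < 509, so D is closer.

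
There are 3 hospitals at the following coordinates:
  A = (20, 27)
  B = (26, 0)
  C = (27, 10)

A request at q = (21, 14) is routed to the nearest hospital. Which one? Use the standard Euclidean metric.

C

Squared Euclidean distances:
|qA|² = (21−20)² + (14−27)² = 1 + 169 = 170
|qB|² = (21−26)² + (14−0)² = 25 + 196 = 221
|qC|² = (21−27)² + (14−10)² = 36 + 16 = 52
The smallest is to C, so q lies in the Voronoi region of C.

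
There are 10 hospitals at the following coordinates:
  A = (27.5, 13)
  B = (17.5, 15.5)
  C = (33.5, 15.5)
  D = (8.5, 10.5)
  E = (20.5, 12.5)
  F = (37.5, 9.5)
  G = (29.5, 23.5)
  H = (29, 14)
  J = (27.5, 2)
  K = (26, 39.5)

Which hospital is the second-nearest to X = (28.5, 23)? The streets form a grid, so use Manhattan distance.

H

d(X,A) = 1 + 10 = 11
d(X,B) = 11 + 7.5 = 18.5
d(X,C) = 5 + 7.5 = 12.5
d(X,D) = 20 + 12.5 = 32.5
d(X,E) = 8 + 10.5 = 18.5
d(X,F) = 9 + 13.5 = 22.5
d(X,G) = 1 + 0.5 = 1.5
d(X,H) = 0.5 + 9 = 9.5
d(X,J) = 1 + 21 = 22
d(X,K) = 2.5 + 16.5 = 19
Sorted ascending: G, H, A, … — the second-nearest is H.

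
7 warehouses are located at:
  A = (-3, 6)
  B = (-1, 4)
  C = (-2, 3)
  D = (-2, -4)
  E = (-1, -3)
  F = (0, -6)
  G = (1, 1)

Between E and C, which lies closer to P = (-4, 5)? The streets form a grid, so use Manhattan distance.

d(P,E) = |-4−(-1)| + |5−(-3)| = 3 + 8 = 11
d(P,C) = |-4−(-2)| + |5−3| = 2 + 2 = 4
11 > 4, so C is closer.

C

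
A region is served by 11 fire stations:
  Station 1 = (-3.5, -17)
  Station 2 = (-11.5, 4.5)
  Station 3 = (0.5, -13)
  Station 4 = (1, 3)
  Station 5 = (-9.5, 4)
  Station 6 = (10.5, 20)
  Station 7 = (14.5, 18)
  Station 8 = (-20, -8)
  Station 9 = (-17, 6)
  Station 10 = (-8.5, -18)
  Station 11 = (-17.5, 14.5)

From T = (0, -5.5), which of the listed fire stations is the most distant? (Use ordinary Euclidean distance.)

Station 7

Compare squared distances (the ordering matches that of the actual distances):
d²(T, Station 1) = 12.25 + 132.25 = 144.5
d²(T, Station 2) = 132.25 + 100 = 232.25
d²(T, Station 3) = 0.25 + 56.25 = 56.5
d²(T, Station 4) = 1 + 72.25 = 73.25
d²(T, Station 5) = 90.25 + 90.25 = 180.5
d²(T, Station 6) = 110.25 + 650.25 = 760.5
d²(T, Station 7) = 210.25 + 552.25 = 762.5
d²(T, Station 8) = 400 + 6.25 = 406.25
d²(T, Station 9) = 289 + 132.25 = 421.25
d²(T, Station 10) = 72.25 + 156.25 = 228.5
d²(T, Station 11) = 306.25 + 400 = 706.25
The largest is to Station 7.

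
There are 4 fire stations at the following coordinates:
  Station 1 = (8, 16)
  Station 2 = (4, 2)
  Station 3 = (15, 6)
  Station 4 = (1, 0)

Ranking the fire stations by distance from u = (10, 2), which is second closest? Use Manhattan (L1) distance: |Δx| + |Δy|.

d(u, Station 1) = |10−8| + |2−16| = 2 + 14 = 16
d(u, Station 2) = |10−4| + |2−2| = 6 + 0 = 6
d(u, Station 3) = |10−15| + |2−6| = 5 + 4 = 9
d(u, Station 4) = |10−1| + |2−0| = 9 + 2 = 11
Sorted ascending: Station 2, Station 3, Station 4, … — the second-nearest is Station 3.

Station 3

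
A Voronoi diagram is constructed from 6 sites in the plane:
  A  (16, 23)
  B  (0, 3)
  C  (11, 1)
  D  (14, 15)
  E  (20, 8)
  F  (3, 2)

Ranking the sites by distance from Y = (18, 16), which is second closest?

Compare squared distances (the ordering matches that of the actual distances):
|YA|² = (18−16)² + (16−23)² = 4 + 49 = 53
|YB|² = (18−0)² + (16−3)² = 324 + 169 = 493
|YC|² = (18−11)² + (16−1)² = 49 + 225 = 274
|YD|² = (18−14)² + (16−15)² = 16 + 1 = 17
|YE|² = (18−20)² + (16−8)² = 4 + 64 = 68
|YF|² = (18−3)² + (16−2)² = 225 + 196 = 421
Sorted ascending: D, A, E, … — the second-nearest is A.

A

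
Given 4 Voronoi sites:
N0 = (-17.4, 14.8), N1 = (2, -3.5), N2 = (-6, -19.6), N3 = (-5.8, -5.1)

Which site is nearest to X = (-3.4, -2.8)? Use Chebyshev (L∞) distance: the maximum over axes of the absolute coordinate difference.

N3

d(X,N0) = max(14, 17.6) = 17.6
d(X,N1) = max(5.4, 0.7) = 5.4
d(X,N2) = max(2.6, 16.8) = 16.8
d(X,N3) = max(2.4, 2.3) = 2.4
The smallest is to N3, so X lies in the Voronoi region of N3.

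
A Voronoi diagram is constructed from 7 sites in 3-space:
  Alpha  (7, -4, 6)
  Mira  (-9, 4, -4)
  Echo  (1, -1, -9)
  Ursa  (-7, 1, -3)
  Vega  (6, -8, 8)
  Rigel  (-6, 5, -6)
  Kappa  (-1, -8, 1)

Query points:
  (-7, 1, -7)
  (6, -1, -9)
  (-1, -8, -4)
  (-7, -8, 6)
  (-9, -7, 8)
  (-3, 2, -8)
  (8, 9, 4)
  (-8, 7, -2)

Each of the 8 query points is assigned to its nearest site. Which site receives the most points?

Kappa

(-7, 1, -7) — d² to each: Alpha:390, Mira:22, Echo:72, Ursa:16, Vega:475, Rigel:18, Kappa:181 → nearest is Ursa
(6, -1, -9) — d² to each: Alpha:235, Mira:275, Echo:25, Ursa:209, Vega:338, Rigel:189, Kappa:198 → nearest is Echo
(-1, -8, -4) — d² to each: Alpha:180, Mira:208, Echo:78, Ursa:118, Vega:193, Rigel:198, Kappa:25 → nearest is Kappa
(-7, -8, 6) — d² to each: Alpha:212, Mira:248, Echo:338, Ursa:162, Vega:173, Rigel:314, Kappa:61 → nearest is Kappa
(-9, -7, 8) — d² to each: Alpha:269, Mira:265, Echo:425, Ursa:189, Vega:226, Rigel:349, Kappa:114 → nearest is Kappa
(-3, 2, -8) — d² to each: Alpha:332, Mira:56, Echo:26, Ursa:42, Vega:437, Rigel:22, Kappa:185 → nearest is Rigel
(8, 9, 4) — d² to each: Alpha:174, Mira:378, Echo:318, Ursa:338, Vega:309, Rigel:312, Kappa:379 → nearest is Alpha
(-8, 7, -2) — d² to each: Alpha:410, Mira:14, Echo:194, Ursa:38, Vega:521, Rigel:24, Kappa:283 → nearest is Mira
Tally — Alpha:1, Mira:1, Echo:1, Ursa:1, Rigel:1, Kappa:3. Kappa captures the most (3).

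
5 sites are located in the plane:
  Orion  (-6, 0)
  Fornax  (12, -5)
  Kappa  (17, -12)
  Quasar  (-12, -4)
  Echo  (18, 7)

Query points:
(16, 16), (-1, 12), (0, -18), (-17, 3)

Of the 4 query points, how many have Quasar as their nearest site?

(16, 16) — d² to each: Orion:740, Fornax:457, Kappa:785, Quasar:1184, Echo:85 → nearest is Echo
(-1, 12) — d² to each: Orion:169, Fornax:458, Kappa:900, Quasar:377, Echo:386 → nearest is Orion
(0, -18) — d² to each: Orion:360, Fornax:313, Kappa:325, Quasar:340, Echo:949 → nearest is Fornax
(-17, 3) — d² to each: Orion:130, Fornax:905, Kappa:1381, Quasar:74, Echo:1241 → nearest is Quasar
1 of the 4 points has Quasar as nearest.

1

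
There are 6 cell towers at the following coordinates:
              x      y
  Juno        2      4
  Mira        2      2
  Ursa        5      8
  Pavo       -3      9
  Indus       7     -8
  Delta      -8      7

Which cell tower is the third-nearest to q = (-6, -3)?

Compare squared distances (the ordering matches that of the actual distances):
d²(q, Juno) = (-6−2)² + (-3−4)² = 64 + 49 = 113
d²(q, Mira) = (-6−2)² + (-3−2)² = 64 + 25 = 89
d²(q, Ursa) = (-6−5)² + (-3−8)² = 121 + 121 = 242
d²(q, Pavo) = (-6−(-3))² + (-3−9)² = 9 + 144 = 153
d²(q, Indus) = (-6−7)² + (-3−(-8))² = 169 + 25 = 194
d²(q, Delta) = (-6−(-8))² + (-3−7)² = 4 + 100 = 104
Sorted ascending: Mira, Delta, Juno, Pavo, … — the third-nearest is Juno.

Juno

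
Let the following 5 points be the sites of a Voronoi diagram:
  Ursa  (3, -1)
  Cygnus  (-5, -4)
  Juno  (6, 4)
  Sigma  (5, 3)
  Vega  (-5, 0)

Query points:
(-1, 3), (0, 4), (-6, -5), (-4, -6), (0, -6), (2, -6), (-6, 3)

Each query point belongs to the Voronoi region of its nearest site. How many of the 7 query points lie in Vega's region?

(-1, 3) — d² to each: Ursa:32, Cygnus:65, Juno:50, Sigma:36, Vega:25 → nearest is Vega
(0, 4) — d² to each: Ursa:34, Cygnus:89, Juno:36, Sigma:26, Vega:41 → nearest is Sigma
(-6, -5) — d² to each: Ursa:97, Cygnus:2, Juno:225, Sigma:185, Vega:26 → nearest is Cygnus
(-4, -6) — d² to each: Ursa:74, Cygnus:5, Juno:200, Sigma:162, Vega:37 → nearest is Cygnus
(0, -6) — d² to each: Ursa:34, Cygnus:29, Juno:136, Sigma:106, Vega:61 → nearest is Cygnus
(2, -6) — d² to each: Ursa:26, Cygnus:53, Juno:116, Sigma:90, Vega:85 → nearest is Ursa
(-6, 3) — d² to each: Ursa:97, Cygnus:50, Juno:145, Sigma:121, Vega:10 → nearest is Vega
2 of the 7 points have Vega as nearest.

2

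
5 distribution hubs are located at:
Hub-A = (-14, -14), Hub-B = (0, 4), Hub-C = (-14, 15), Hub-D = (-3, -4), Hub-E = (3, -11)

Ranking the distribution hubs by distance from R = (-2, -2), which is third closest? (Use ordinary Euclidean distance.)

Squared Euclidean distances:
d²(R, Hub-A) = (-2−(-14))² + (-2−(-14))² = 144 + 144 = 288
d²(R, Hub-B) = (-2−0)² + (-2−4)² = 4 + 36 = 40
d²(R, Hub-C) = (-2−(-14))² + (-2−15)² = 144 + 289 = 433
d²(R, Hub-D) = (-2−(-3))² + (-2−(-4))² = 1 + 4 = 5
d²(R, Hub-E) = (-2−3)² + (-2−(-11))² = 25 + 81 = 106
Sorted ascending: Hub-D, Hub-B, Hub-E, Hub-A, … — the third-nearest is Hub-E.

Hub-E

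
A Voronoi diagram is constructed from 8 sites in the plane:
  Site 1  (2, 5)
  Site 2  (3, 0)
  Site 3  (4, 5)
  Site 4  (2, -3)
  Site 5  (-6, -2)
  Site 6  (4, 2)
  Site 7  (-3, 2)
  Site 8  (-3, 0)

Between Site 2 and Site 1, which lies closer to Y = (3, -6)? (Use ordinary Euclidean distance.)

Compare squared distances:
d²(Y, Site 2) = (3−3)² + (-6−0)² = 0 + 36 = 36
d²(Y, Site 1) = (3−2)² + (-6−5)² = 1 + 121 = 122
36 < 122, so Site 2 is closer.

Site 2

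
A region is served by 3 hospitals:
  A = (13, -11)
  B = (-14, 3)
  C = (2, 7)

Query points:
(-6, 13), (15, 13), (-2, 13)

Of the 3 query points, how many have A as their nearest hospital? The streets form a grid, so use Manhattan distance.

(-6, 13) — d to each: A:43, B:18, C:14 → nearest is C
(15, 13) — d to each: A:26, B:39, C:19 → nearest is C
(-2, 13) — d to each: A:39, B:22, C:10 → nearest is C
0 of the 3 points have A as nearest.

0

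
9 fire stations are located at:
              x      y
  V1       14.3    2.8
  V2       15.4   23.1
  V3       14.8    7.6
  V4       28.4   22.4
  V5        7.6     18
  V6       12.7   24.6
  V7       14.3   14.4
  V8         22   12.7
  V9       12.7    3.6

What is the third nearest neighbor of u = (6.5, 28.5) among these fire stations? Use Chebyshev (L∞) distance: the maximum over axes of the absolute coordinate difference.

V5

d(u,V1) = max(7.8, 25.7) = 25.7
d(u,V2) = max(8.9, 5.4) = 8.9
d(u,V3) = max(8.3, 20.9) = 20.9
d(u,V4) = max(21.9, 6.1) = 21.9
d(u,V5) = max(1.1, 10.5) = 10.5
d(u,V6) = max(6.2, 3.9) = 6.2
d(u,V7) = max(7.8, 14.1) = 14.1
d(u,V8) = max(15.5, 15.8) = 15.8
d(u,V9) = max(6.2, 24.9) = 24.9
Sorted ascending: V6, V2, V5, V7, … — the third-nearest is V5.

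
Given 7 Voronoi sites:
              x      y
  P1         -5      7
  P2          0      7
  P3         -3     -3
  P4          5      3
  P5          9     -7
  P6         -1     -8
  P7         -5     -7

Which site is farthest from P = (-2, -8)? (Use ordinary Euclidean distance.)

Compare squared distances (the ordering matches that of the actual distances):
|PP1|² = 9 + 225 = 234
|PP2|² = 4 + 225 = 229
|PP3|² = 1 + 25 = 26
|PP4|² = 49 + 121 = 170
|PP5|² = 121 + 1 = 122
|PP6|² = 1 + 0 = 1
|PP7|² = 9 + 1 = 10
The largest is to P1.

P1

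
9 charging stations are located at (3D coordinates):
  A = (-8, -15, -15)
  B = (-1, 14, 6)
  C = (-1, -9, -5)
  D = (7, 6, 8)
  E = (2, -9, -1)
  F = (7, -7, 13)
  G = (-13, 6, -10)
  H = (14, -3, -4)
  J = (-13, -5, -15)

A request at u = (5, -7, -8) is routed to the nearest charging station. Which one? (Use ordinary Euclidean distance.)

C

Compare squared distances (the ordering matches that of the actual distances):
|uA|² = 169 + 64 + 49 = 282
|uB|² = 36 + 441 + 196 = 673
|uC|² = 36 + 4 + 9 = 49
|uD|² = 4 + 169 + 256 = 429
|uE|² = 9 + 4 + 49 = 62
|uF|² = 4 + 0 + 441 = 445
|uG|² = 324 + 169 + 4 = 497
|uH|² = 81 + 16 + 16 = 113
|uJ|² = 324 + 4 + 49 = 377
C is nearest.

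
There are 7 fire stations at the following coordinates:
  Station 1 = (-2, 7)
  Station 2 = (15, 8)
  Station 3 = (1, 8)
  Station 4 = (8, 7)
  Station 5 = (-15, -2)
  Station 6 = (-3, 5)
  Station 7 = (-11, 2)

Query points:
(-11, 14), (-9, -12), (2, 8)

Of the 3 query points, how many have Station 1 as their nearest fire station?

1

(-11, 14) — d² to each: Station 1:130, Station 2:712, Station 3:180, Station 4:410, Station 5:272, Station 6:145, Station 7:144 → nearest is Station 1
(-9, -12) — d² to each: Station 1:410, Station 2:976, Station 3:500, Station 4:650, Station 5:136, Station 6:325, Station 7:200 → nearest is Station 5
(2, 8) — d² to each: Station 1:17, Station 2:169, Station 3:1, Station 4:37, Station 5:389, Station 6:34, Station 7:205 → nearest is Station 3
1 of the 3 points has Station 1 as nearest.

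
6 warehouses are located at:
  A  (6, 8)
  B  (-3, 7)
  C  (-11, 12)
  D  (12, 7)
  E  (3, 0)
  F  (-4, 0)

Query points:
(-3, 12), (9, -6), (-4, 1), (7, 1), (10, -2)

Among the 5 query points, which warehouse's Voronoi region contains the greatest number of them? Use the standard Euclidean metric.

E

(-3, 12) — d² to each: A:97, B:25, C:64, D:250, E:180, F:145 → nearest is B
(9, -6) — d² to each: A:205, B:313, C:724, D:178, E:72, F:205 → nearest is E
(-4, 1) — d² to each: A:149, B:37, C:170, D:292, E:50, F:1 → nearest is F
(7, 1) — d² to each: A:50, B:136, C:445, D:61, E:17, F:122 → nearest is E
(10, -2) — d² to each: A:116, B:250, C:637, D:85, E:53, F:200 → nearest is E
Tally — B:1, E:3, F:1. E captures the most (3).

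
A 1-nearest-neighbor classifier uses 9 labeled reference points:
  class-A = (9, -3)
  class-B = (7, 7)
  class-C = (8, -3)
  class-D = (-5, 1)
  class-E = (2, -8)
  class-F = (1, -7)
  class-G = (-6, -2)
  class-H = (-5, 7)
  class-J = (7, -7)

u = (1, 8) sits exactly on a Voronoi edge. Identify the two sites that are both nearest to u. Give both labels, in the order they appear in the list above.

Squared distances from u to each site:
d²(u, class-A) = (1−9)² + (8−(-3))² = 64 + 121 = 185
d²(u, class-B) = (1−7)² + (8−7)² = 36 + 1 = 37
d²(u, class-C) = (1−8)² + (8−(-3))² = 49 + 121 = 170
d²(u, class-D) = (1−(-5))² + (8−1)² = 36 + 49 = 85
d²(u, class-E) = (1−2)² + (8−(-8))² = 1 + 256 = 257
d²(u, class-F) = (1−1)² + (8−(-7))² = 0 + 225 = 225
d²(u, class-G) = (1−(-6))² + (8−(-2))² = 49 + 100 = 149
d²(u, class-H) = (1−(-5))² + (8−7)² = 36 + 1 = 37
d²(u, class-J) = (1−7)² + (8−(-7))² = 36 + 225 = 261
u is equidistant from class-B and class-H (both at squared distance 37), and every other site is strictly farther — so u lies on the class-B–class-H Voronoi edge.

class-B and class-H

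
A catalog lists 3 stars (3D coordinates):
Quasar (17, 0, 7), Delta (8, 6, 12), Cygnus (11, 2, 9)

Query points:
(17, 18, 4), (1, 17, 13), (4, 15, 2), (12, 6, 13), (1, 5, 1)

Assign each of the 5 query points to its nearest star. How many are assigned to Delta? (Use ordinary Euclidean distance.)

(17, 18, 4) — d² to each: Quasar:333, Delta:289, Cygnus:317 → nearest is Delta
(1, 17, 13) — d² to each: Quasar:581, Delta:171, Cygnus:341 → nearest is Delta
(4, 15, 2) — d² to each: Quasar:419, Delta:197, Cygnus:267 → nearest is Delta
(12, 6, 13) — d² to each: Quasar:97, Delta:17, Cygnus:33 → nearest is Delta
(1, 5, 1) — d² to each: Quasar:317, Delta:171, Cygnus:173 → nearest is Delta
5 of the 5 points have Delta as nearest.

5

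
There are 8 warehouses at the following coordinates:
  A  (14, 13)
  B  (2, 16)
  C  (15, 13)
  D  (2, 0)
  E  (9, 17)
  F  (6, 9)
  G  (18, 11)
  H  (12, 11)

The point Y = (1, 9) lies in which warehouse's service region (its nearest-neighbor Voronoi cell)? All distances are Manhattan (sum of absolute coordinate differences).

d(Y,A) = 13 + 4 = 17
d(Y,B) = 1 + 7 = 8
d(Y,C) = 14 + 4 = 18
d(Y,D) = 1 + 9 = 10
d(Y,E) = 8 + 8 = 16
d(Y,F) = 5 + 0 = 5
d(Y,G) = 17 + 2 = 19
d(Y,H) = 11 + 2 = 13
F is nearest.

F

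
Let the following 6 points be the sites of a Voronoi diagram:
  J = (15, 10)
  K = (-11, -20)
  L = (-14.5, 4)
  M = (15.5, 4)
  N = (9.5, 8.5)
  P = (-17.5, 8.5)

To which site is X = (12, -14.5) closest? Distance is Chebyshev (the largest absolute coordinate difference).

d(X,J) = max(3, 24.5) = 24.5
d(X,K) = max(23, 5.5) = 23
d(X,L) = max(26.5, 18.5) = 26.5
d(X,M) = max(3.5, 18.5) = 18.5
d(X,N) = max(2.5, 23) = 23
d(X,P) = max(29.5, 23) = 29.5
M is nearest.

M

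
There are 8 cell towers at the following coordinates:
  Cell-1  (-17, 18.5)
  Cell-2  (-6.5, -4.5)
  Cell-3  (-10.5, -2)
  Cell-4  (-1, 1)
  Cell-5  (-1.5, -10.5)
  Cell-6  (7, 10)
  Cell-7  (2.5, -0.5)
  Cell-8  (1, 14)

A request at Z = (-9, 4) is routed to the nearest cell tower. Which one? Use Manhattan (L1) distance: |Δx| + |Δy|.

Cell-3

d(Z, Cell-1) = 8 + 14.5 = 22.5
d(Z, Cell-2) = 2.5 + 8.5 = 11
d(Z, Cell-3) = 1.5 + 6 = 7.5
d(Z, Cell-4) = 8 + 3 = 11
d(Z, Cell-5) = 7.5 + 14.5 = 22
d(Z, Cell-6) = 16 + 6 = 22
d(Z, Cell-7) = 11.5 + 4.5 = 16
d(Z, Cell-8) = 10 + 10 = 20
Minimum is at Cell-3.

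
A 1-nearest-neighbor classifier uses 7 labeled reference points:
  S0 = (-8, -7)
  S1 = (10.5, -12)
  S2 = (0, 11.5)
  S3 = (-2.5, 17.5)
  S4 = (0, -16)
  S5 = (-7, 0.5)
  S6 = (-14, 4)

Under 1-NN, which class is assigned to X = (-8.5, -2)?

Compare squared distances (the ordering matches that of the actual distances):
|XS0|² = (-8.5−(-8))² + (-2−(-7))² = 0.25 + 25 = 25.25
|XS1|² = (-8.5−10.5)² + (-2−(-12))² = 361 + 100 = 461
|XS2|² = (-8.5−0)² + (-2−11.5)² = 72.25 + 182.25 = 254.5
|XS3|² = (-8.5−(-2.5))² + (-2−17.5)² = 36 + 380.25 = 416.25
|XS4|² = (-8.5−0)² + (-2−(-16))² = 72.25 + 196 = 268.25
|XS5|² = (-8.5−(-7))² + (-2−0.5)² = 2.25 + 6.25 = 8.5
|XS6|² = (-8.5−(-14))² + (-2−4)² = 30.25 + 36 = 66.25
Minimum is at S5.

S5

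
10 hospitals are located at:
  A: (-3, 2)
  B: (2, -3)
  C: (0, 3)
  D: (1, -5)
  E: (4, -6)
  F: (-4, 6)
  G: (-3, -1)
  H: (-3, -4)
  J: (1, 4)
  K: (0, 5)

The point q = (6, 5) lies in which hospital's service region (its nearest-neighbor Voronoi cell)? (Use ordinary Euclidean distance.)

Squared Euclidean distances:
|qA|² = (6−(-3))² + (5−2)² = 81 + 9 = 90
|qB|² = (6−2)² + (5−(-3))² = 16 + 64 = 80
|qC|² = (6−0)² + (5−3)² = 36 + 4 = 40
|qD|² = (6−1)² + (5−(-5))² = 25 + 100 = 125
|qE|² = (6−4)² + (5−(-6))² = 4 + 121 = 125
|qF|² = (6−(-4))² + (5−6)² = 100 + 1 = 101
|qG|² = (6−(-3))² + (5−(-1))² = 81 + 36 = 117
|qH|² = (6−(-3))² + (5−(-4))² = 81 + 81 = 162
|qJ|² = (6−1)² + (5−4)² = 25 + 1 = 26
|qK|² = (6−0)² + (5−5)² = 36 + 0 = 36
The smallest is to J, so q lies in the Voronoi region of J.

J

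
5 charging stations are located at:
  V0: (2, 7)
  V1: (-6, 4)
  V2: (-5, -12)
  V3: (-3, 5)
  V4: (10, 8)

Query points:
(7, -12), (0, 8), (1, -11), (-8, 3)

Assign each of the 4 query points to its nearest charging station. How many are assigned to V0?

(7, -12) — d² to each: V0:386, V1:425, V2:144, V3:389, V4:409 → nearest is V2
(0, 8) — d² to each: V0:5, V1:52, V2:425, V3:18, V4:100 → nearest is V0
(1, -11) — d² to each: V0:325, V1:274, V2:37, V3:272, V4:442 → nearest is V2
(-8, 3) — d² to each: V0:116, V1:5, V2:234, V3:29, V4:349 → nearest is V1
1 of the 4 points has V0 as nearest.

1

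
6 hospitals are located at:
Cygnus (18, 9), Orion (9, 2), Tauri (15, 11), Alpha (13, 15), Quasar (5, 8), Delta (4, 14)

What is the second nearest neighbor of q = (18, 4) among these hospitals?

Since √ is increasing, it suffices to compare squared distances:
d²(q, Cygnus) = 0 + 25 = 25
d²(q, Orion) = 81 + 4 = 85
d²(q, Tauri) = 9 + 49 = 58
d²(q, Alpha) = 25 + 121 = 146
d²(q, Quasar) = 169 + 16 = 185
d²(q, Delta) = 196 + 100 = 296
Sorted ascending: Cygnus, Tauri, Orion, … — the second-nearest is Tauri.

Tauri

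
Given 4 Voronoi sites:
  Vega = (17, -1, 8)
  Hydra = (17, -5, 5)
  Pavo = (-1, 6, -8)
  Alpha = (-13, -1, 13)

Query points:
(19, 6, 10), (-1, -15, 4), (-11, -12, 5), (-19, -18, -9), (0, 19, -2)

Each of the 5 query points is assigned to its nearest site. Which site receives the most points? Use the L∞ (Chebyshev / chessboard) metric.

(19, 6, 10) — d to each: Vega:7, Hydra:11, Pavo:20, Alpha:32 → nearest is Vega
(-1, -15, 4) — d to each: Vega:18, Hydra:18, Pavo:21, Alpha:14 → nearest is Alpha
(-11, -12, 5) — d to each: Vega:28, Hydra:28, Pavo:18, Alpha:11 → nearest is Alpha
(-19, -18, -9) — d to each: Vega:36, Hydra:36, Pavo:24, Alpha:22 → nearest is Alpha
(0, 19, -2) — d to each: Vega:20, Hydra:24, Pavo:13, Alpha:20 → nearest is Pavo
Tally — Vega:1, Pavo:1, Alpha:3. Alpha captures the most (3).

Alpha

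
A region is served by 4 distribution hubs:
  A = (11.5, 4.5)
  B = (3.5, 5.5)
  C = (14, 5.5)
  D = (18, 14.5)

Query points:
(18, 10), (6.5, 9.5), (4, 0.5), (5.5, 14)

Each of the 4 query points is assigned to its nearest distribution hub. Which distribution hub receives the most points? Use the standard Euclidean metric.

(18, 10) — d² to each: A:72.5, B:230.5, C:36.25, D:20.25 → nearest is D
(6.5, 9.5) — d² to each: A:50, B:25, C:72.25, D:157.25 → nearest is B
(4, 0.5) — d² to each: A:72.25, B:25.25, C:125, D:392 → nearest is B
(5.5, 14) — d² to each: A:126.25, B:76.25, C:144.5, D:156.5 → nearest is B
Tally — B:3, D:1. B captures the most (3).

B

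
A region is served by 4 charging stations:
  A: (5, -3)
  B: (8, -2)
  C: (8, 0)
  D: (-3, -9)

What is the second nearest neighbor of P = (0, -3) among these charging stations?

Since √ is increasing, it suffices to compare squared distances:
|PA|² = 25 + 0 = 25
|PB|² = 64 + 1 = 65
|PC|² = 64 + 9 = 73
|PD|² = 9 + 36 = 45
Sorted ascending: A, D, B, … — the second-nearest is D.

D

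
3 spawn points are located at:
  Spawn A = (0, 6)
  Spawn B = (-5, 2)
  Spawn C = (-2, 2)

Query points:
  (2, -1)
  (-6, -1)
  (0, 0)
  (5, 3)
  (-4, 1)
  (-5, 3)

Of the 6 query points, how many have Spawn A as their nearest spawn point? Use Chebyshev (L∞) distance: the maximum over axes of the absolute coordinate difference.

1

(2, -1) — d to each: Spawn A:7, Spawn B:7, Spawn C:4 → nearest is Spawn C
(-6, -1) — d to each: Spawn A:7, Spawn B:3, Spawn C:4 → nearest is Spawn B
(0, 0) — d to each: Spawn A:6, Spawn B:5, Spawn C:2 → nearest is Spawn C
(5, 3) — d to each: Spawn A:5, Spawn B:10, Spawn C:7 → nearest is Spawn A
(-4, 1) — d to each: Spawn A:5, Spawn B:1, Spawn C:2 → nearest is Spawn B
(-5, 3) — d to each: Spawn A:5, Spawn B:1, Spawn C:3 → nearest is Spawn B
1 of the 6 points has Spawn A as nearest.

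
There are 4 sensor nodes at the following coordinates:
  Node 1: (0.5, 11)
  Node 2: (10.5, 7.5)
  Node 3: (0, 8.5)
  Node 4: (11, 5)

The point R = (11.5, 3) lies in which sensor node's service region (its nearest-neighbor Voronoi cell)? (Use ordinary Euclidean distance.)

Compare squared distances (the ordering matches that of the actual distances):
d²(R, Node 1) = (11.5−0.5)² + (3−11)² = 121 + 64 = 185
d²(R, Node 2) = (11.5−10.5)² + (3−7.5)² = 1 + 20.25 = 21.25
d²(R, Node 3) = (11.5−0)² + (3−8.5)² = 132.25 + 30.25 = 162.5
d²(R, Node 4) = (11.5−11)² + (3−5)² = 0.25 + 4 = 4.25
Node 4 is nearest.

Node 4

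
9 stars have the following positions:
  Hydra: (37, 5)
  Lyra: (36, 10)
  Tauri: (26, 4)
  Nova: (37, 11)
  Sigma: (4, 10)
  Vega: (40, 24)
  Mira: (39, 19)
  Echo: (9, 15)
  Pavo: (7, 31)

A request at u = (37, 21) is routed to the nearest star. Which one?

Mira

Compare squared distances (the ordering matches that of the actual distances):
d²(u, Hydra) = 0 + 256 = 256
d²(u, Lyra) = 1 + 121 = 122
d²(u, Tauri) = 121 + 289 = 410
d²(u, Nova) = 0 + 100 = 100
d²(u, Sigma) = 1089 + 121 = 1210
d²(u, Vega) = 9 + 9 = 18
d²(u, Mira) = 4 + 4 = 8
d²(u, Echo) = 784 + 36 = 820
d²(u, Pavo) = 900 + 100 = 1000
Minimum is at Mira.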